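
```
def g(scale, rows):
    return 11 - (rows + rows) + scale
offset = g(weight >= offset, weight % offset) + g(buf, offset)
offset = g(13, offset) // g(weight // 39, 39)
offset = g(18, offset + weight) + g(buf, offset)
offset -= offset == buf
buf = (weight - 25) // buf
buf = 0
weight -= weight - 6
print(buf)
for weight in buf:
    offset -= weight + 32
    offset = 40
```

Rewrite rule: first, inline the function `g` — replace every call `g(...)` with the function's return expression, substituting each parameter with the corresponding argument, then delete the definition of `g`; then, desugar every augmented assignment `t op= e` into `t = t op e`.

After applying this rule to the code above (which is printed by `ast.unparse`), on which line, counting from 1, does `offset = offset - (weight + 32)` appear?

10

Transformed code:
offset = 11 - (weight % offset + weight % offset) + (weight >= offset) + (11 - (offset + offset) + buf)
offset = (11 - (offset + offset) + 13) // (11 - (39 + 39) + weight // 39)
offset = 11 - (offset + weight + (offset + weight)) + 18 + (11 - (offset + offset) + buf)
offset = offset - (offset == buf)
buf = (weight - 25) // buf
buf = 0
weight = weight - (weight - 6)
print(buf)
for weight in buf:
    offset = offset - (weight + 32)
    offset = 40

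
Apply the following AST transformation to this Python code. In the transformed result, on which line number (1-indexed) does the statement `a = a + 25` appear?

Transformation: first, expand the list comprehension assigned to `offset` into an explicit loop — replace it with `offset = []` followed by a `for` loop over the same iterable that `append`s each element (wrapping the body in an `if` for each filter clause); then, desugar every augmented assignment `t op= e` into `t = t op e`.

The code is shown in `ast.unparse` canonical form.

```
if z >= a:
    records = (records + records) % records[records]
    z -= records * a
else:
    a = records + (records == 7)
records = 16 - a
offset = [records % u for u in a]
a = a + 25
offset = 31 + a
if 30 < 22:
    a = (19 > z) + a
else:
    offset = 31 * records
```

10

Transformed code:
if z >= a:
    records = (records + records) % records[records]
    z = z - records * a
else:
    a = records + (records == 7)
records = 16 - a
offset = []
for u in a:
    offset.append(records % u)
a = a + 25
offset = 31 + a
if 30 < 22:
    a = (19 > z) + a
else:
    offset = 31 * records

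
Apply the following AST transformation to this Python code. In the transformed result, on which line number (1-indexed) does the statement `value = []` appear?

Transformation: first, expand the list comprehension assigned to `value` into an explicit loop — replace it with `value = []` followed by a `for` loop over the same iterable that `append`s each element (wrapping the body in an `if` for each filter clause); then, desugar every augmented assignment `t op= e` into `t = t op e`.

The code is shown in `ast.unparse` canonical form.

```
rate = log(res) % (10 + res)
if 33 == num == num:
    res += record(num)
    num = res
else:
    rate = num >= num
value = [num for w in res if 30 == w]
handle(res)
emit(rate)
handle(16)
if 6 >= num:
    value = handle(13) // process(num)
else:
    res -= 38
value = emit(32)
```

Transformed code:
rate = log(res) % (10 + res)
if 33 == num == num:
    res = res + record(num)
    num = res
else:
    rate = num >= num
value = []
for w in res:
    if 30 == w:
        value.append(num)
handle(res)
emit(rate)
handle(16)
if 6 >= num:
    value = handle(13) // process(num)
else:
    res = res - 38
value = emit(32)

7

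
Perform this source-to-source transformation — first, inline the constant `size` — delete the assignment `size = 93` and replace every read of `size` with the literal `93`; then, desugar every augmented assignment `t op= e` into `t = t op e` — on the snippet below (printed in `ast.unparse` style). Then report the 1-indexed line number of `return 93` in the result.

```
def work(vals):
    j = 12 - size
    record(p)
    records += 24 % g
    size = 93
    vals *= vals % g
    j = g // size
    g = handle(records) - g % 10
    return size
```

Transformed code:
def work(vals):
    j = 12 - 93
    record(p)
    records = records + 24 % g
    vals = vals * (vals % g)
    j = g // 93
    g = handle(records) - g % 10
    return 93

8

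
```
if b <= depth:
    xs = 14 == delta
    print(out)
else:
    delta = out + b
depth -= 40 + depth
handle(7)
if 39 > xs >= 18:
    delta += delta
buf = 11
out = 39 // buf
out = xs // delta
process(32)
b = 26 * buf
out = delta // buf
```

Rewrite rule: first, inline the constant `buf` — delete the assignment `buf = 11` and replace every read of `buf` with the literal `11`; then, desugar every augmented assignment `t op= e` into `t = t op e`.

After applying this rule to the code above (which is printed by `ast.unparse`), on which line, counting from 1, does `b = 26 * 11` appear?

13

Transformed code:
if b <= depth:
    xs = 14 == delta
    print(out)
else:
    delta = out + b
depth = depth - (40 + depth)
handle(7)
if 39 > xs >= 18:
    delta = delta + delta
out = 39 // 11
out = xs // delta
process(32)
b = 26 * 11
out = delta // 11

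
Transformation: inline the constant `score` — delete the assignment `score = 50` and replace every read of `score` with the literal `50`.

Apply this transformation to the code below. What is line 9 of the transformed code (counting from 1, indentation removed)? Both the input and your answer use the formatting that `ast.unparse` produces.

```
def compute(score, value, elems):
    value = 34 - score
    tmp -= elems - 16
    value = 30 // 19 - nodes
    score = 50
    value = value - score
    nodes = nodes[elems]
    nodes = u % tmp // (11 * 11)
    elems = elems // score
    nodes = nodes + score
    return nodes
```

nodes = nodes + 50

Transformed code:
def compute(score, value, elems):
    value = 34 - 50
    tmp -= elems - 16
    value = 30 // 19 - nodes
    value = value - 50
    nodes = nodes[elems]
    nodes = u % tmp // (11 * 11)
    elems = elems // 50
    nodes = nodes + 50
    return nodes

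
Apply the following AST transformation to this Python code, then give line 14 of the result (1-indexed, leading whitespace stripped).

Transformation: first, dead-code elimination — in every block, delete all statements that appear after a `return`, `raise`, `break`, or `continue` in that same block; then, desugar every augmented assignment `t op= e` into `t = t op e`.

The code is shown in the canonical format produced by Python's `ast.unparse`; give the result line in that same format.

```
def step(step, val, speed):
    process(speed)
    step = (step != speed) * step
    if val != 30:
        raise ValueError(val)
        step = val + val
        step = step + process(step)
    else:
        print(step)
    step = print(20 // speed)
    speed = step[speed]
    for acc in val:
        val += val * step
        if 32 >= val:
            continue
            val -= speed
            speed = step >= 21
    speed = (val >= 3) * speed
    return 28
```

Transformed code:
def step(step, val, speed):
    process(speed)
    step = (step != speed) * step
    if val != 30:
        raise ValueError(val)
    else:
        print(step)
    step = print(20 // speed)
    speed = step[speed]
    for acc in val:
        val = val + val * step
        if 32 >= val:
            continue
    speed = (val >= 3) * speed
    return 28

speed = (val >= 3) * speed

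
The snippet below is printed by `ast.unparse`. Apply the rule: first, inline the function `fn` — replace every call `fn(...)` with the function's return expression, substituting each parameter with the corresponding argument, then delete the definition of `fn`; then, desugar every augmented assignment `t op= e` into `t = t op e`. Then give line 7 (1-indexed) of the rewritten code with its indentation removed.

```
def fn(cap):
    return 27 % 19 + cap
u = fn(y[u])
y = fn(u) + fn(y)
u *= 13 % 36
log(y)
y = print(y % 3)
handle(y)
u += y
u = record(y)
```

Transformed code:
u = 27 % 19 + y[u]
y = 27 % 19 + u + (27 % 19 + y)
u = u * (13 % 36)
log(y)
y = print(y % 3)
handle(y)
u = u + y
u = record(y)

u = u + y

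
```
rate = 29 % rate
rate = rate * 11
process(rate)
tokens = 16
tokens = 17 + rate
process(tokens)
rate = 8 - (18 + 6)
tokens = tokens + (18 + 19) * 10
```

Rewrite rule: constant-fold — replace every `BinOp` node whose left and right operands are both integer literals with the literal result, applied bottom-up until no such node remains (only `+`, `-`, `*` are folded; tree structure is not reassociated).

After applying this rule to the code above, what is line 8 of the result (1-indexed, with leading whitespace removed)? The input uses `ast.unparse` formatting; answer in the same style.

tokens = tokens + 370

Transformed code:
rate = 29 % rate
rate = rate * 11
process(rate)
tokens = 16
tokens = 17 + rate
process(tokens)
rate = -16
tokens = tokens + 370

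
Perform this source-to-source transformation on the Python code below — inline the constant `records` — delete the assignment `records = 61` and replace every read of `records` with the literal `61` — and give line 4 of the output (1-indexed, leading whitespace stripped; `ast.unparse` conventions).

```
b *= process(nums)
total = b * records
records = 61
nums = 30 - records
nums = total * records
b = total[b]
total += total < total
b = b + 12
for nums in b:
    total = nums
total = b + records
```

Transformed code:
b *= process(nums)
total = b * 61
nums = 30 - 61
nums = total * 61
b = total[b]
total += total < total
b = b + 12
for nums in b:
    total = nums
total = b + 61

nums = total * 61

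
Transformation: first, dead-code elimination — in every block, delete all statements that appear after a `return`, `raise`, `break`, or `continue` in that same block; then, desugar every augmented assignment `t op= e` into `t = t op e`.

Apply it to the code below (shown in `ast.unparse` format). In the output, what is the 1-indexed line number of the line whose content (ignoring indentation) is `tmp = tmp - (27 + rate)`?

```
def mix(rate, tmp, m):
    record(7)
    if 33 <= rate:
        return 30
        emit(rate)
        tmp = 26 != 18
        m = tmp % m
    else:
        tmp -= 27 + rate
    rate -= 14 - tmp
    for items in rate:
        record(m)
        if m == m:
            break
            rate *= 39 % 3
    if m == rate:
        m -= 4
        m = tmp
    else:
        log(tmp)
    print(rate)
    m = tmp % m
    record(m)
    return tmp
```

Transformed code:
def mix(rate, tmp, m):
    record(7)
    if 33 <= rate:
        return 30
    else:
        tmp = tmp - (27 + rate)
    rate = rate - (14 - tmp)
    for items in rate:
        record(m)
        if m == m:
            break
    if m == rate:
        m = m - 4
        m = tmp
    else:
        log(tmp)
    print(rate)
    m = tmp % m
    record(m)
    return tmp

6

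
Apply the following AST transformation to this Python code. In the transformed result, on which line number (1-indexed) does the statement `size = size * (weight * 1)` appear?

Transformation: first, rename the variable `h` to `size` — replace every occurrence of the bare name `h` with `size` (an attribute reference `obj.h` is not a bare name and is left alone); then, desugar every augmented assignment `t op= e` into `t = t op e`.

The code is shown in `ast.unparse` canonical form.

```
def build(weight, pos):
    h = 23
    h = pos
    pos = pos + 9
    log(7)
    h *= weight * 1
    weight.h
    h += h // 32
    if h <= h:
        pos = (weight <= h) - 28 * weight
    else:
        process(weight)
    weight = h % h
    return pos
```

6

Transformed code:
def build(weight, pos):
    size = 23
    size = pos
    pos = pos + 9
    log(7)
    size = size * (weight * 1)
    weight.h
    size = size + size // 32
    if size <= size:
        pos = (weight <= size) - 28 * weight
    else:
        process(weight)
    weight = size % size
    return pos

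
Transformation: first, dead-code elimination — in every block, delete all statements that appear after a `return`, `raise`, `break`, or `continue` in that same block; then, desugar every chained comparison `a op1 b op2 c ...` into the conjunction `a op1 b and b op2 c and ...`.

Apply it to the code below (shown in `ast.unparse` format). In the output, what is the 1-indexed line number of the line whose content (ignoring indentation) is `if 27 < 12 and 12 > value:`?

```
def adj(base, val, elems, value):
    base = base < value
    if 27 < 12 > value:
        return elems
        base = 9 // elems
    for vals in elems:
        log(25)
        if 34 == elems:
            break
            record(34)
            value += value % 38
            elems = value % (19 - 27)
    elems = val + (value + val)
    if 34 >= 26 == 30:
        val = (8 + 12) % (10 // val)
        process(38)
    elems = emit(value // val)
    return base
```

Transformed code:
def adj(base, val, elems, value):
    base = base < value
    if 27 < 12 and 12 > value:
        return elems
    for vals in elems:
        log(25)
        if 34 == elems:
            break
    elems = val + (value + val)
    if 34 >= 26 and 26 == 30:
        val = (8 + 12) % (10 // val)
        process(38)
    elems = emit(value // val)
    return base

3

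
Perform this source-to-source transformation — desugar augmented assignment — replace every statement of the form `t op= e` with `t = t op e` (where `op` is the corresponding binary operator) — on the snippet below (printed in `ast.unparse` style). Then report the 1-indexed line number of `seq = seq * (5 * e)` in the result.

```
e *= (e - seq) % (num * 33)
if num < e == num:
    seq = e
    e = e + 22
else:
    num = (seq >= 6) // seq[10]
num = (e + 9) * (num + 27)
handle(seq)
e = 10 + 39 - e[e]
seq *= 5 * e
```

Transformed code:
e = e * ((e - seq) % (num * 33))
if num < e == num:
    seq = e
    e = e + 22
else:
    num = (seq >= 6) // seq[10]
num = (e + 9) * (num + 27)
handle(seq)
e = 10 + 39 - e[e]
seq = seq * (5 * e)

10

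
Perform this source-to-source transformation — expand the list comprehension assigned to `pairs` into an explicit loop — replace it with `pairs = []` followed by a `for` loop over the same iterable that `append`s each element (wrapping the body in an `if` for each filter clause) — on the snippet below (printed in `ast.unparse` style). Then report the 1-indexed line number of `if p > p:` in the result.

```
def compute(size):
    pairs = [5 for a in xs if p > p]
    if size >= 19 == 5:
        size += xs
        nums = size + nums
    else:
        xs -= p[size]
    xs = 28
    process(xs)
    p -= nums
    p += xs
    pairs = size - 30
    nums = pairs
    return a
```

Transformed code:
def compute(size):
    pairs = []
    for a in xs:
        if p > p:
            pairs.append(5)
    if size >= 19 == 5:
        size += xs
        nums = size + nums
    else:
        xs -= p[size]
    xs = 28
    process(xs)
    p -= nums
    p += xs
    pairs = size - 30
    nums = pairs
    return a

4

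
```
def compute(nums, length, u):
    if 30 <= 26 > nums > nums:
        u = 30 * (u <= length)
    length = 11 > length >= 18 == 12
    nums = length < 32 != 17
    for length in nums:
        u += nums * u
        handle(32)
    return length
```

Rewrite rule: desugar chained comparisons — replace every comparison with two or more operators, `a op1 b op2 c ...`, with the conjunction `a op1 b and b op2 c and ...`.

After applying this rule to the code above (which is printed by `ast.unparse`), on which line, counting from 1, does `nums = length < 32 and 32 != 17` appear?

5

Transformed code:
def compute(nums, length, u):
    if 30 <= 26 and 26 > nums and (nums > nums):
        u = 30 * (u <= length)
    length = 11 > length and length >= 18 and (18 == 12)
    nums = length < 32 and 32 != 17
    for length in nums:
        u += nums * u
        handle(32)
    return length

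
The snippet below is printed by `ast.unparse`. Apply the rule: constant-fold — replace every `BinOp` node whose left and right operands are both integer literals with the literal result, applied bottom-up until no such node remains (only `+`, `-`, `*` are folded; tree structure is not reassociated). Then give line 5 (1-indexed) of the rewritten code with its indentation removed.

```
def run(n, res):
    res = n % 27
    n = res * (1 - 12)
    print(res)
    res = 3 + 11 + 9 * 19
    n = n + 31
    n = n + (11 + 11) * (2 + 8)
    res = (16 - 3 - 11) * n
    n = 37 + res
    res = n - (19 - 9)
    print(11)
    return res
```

res = 185

Transformed code:
def run(n, res):
    res = n % 27
    n = res * -11
    print(res)
    res = 185
    n = n + 31
    n = n + 220
    res = 2 * n
    n = 37 + res
    res = n - 10
    print(11)
    return res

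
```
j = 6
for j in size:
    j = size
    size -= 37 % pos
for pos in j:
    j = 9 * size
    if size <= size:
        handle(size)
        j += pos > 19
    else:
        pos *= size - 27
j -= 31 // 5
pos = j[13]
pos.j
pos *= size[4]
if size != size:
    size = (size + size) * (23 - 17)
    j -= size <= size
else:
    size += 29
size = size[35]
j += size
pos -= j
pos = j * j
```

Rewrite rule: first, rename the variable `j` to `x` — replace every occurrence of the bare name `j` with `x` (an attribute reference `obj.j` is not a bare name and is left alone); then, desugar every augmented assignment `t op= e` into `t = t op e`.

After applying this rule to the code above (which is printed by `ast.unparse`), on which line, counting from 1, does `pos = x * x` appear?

24

Transformed code:
x = 6
for x in size:
    x = size
    size = size - 37 % pos
for pos in x:
    x = 9 * size
    if size <= size:
        handle(size)
        x = x + (pos > 19)
    else:
        pos = pos * (size - 27)
x = x - 31 // 5
pos = x[13]
pos.j
pos = pos * size[4]
if size != size:
    size = (size + size) * (23 - 17)
    x = x - (size <= size)
else:
    size = size + 29
size = size[35]
x = x + size
pos = pos - x
pos = x * x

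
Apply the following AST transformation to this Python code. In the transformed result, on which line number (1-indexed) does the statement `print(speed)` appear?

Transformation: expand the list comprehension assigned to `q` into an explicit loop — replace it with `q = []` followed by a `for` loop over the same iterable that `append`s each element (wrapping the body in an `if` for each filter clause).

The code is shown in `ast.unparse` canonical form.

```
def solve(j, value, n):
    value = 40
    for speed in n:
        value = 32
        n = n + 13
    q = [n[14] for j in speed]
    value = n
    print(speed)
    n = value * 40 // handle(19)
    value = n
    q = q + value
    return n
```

10

Transformed code:
def solve(j, value, n):
    value = 40
    for speed in n:
        value = 32
        n = n + 13
    q = []
    for j in speed:
        q.append(n[14])
    value = n
    print(speed)
    n = value * 40 // handle(19)
    value = n
    q = q + value
    return n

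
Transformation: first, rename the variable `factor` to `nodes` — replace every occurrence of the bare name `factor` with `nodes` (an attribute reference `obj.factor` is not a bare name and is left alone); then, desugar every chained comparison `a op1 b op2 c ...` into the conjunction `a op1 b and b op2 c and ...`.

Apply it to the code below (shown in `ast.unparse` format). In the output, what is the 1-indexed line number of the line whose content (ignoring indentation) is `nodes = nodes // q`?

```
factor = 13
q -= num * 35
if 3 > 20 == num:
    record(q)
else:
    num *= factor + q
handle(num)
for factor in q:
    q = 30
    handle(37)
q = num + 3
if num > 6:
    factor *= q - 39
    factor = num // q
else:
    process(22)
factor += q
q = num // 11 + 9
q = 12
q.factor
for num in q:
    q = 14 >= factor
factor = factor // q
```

Transformed code:
nodes = 13
q -= num * 35
if 3 > 20 and 20 == num:
    record(q)
else:
    num *= nodes + q
handle(num)
for nodes in q:
    q = 30
    handle(37)
q = num + 3
if num > 6:
    nodes *= q - 39
    nodes = num // q
else:
    process(22)
nodes += q
q = num // 11 + 9
q = 12
q.factor
for num in q:
    q = 14 >= nodes
nodes = nodes // q

23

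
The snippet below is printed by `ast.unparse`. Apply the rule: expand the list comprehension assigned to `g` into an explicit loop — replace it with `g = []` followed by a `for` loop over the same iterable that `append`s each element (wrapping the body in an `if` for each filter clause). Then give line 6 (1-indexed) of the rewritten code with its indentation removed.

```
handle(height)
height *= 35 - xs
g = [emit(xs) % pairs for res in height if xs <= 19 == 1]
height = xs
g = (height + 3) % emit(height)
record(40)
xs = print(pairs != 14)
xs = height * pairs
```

g.append(emit(xs) % pairs)

Transformed code:
handle(height)
height *= 35 - xs
g = []
for res in height:
    if xs <= 19 == 1:
        g.append(emit(xs) % pairs)
height = xs
g = (height + 3) % emit(height)
record(40)
xs = print(pairs != 14)
xs = height * pairs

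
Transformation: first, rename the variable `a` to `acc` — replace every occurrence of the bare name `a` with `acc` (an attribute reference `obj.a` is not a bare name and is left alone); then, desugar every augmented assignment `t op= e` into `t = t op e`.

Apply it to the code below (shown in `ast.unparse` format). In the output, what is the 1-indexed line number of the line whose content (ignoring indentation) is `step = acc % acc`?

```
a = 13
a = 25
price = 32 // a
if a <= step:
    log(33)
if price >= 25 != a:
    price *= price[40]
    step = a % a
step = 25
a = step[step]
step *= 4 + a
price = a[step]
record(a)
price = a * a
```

Transformed code:
acc = 13
acc = 25
price = 32 // acc
if acc <= step:
    log(33)
if price >= 25 != acc:
    price = price * price[40]
    step = acc % acc
step = 25
acc = step[step]
step = step * (4 + acc)
price = acc[step]
record(acc)
price = acc * acc

8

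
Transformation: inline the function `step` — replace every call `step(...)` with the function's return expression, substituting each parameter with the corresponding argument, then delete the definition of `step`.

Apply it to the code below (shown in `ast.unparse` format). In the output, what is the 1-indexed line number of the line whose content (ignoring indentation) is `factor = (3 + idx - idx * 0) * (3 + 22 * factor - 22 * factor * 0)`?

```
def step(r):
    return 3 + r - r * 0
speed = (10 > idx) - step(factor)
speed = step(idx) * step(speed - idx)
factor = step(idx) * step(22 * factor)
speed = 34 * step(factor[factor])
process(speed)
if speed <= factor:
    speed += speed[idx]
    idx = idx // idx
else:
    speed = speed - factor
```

3

Transformed code:
speed = (10 > idx) - (3 + factor - factor * 0)
speed = (3 + idx - idx * 0) * (3 + (speed - idx) - (speed - idx) * 0)
factor = (3 + idx - idx * 0) * (3 + 22 * factor - 22 * factor * 0)
speed = 34 * (3 + factor[factor] - factor[factor] * 0)
process(speed)
if speed <= factor:
    speed += speed[idx]
    idx = idx // idx
else:
    speed = speed - factor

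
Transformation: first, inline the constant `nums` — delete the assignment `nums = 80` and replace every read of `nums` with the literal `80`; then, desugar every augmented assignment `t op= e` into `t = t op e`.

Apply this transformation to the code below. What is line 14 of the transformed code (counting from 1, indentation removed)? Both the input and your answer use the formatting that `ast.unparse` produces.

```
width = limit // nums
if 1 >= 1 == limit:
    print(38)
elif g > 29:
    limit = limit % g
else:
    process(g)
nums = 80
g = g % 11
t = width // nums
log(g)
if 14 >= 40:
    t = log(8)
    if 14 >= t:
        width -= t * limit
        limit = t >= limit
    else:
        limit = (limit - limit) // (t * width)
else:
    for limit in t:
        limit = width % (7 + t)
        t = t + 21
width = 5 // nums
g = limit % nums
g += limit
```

width = width - t * limit

Transformed code:
width = limit // 80
if 1 >= 1 == limit:
    print(38)
elif g > 29:
    limit = limit % g
else:
    process(g)
g = g % 11
t = width // 80
log(g)
if 14 >= 40:
    t = log(8)
    if 14 >= t:
        width = width - t * limit
        limit = t >= limit
    else:
        limit = (limit - limit) // (t * width)
else:
    for limit in t:
        limit = width % (7 + t)
        t = t + 21
width = 5 // 80
g = limit % 80
g = g + limit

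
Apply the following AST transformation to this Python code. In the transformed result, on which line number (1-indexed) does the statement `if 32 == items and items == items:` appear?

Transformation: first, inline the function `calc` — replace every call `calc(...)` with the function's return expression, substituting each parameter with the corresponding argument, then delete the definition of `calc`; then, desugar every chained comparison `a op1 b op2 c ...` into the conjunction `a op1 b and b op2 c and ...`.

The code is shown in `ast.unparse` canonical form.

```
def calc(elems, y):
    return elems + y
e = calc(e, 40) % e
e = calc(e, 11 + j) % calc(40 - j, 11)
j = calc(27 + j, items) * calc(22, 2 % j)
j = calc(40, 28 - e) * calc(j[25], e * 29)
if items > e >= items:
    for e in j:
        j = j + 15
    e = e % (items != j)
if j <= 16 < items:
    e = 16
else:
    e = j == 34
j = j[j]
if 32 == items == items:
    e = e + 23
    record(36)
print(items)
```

Transformed code:
e = (e + 40) % e
e = (e + (11 + j)) % (40 - j + 11)
j = (27 + j + items) * (22 + 2 % j)
j = (40 + (28 - e)) * (j[25] + e * 29)
if items > e and e >= items:
    for e in j:
        j = j + 15
    e = e % (items != j)
if j <= 16 and 16 < items:
    e = 16
else:
    e = j == 34
j = j[j]
if 32 == items and items == items:
    e = e + 23
    record(36)
print(items)

14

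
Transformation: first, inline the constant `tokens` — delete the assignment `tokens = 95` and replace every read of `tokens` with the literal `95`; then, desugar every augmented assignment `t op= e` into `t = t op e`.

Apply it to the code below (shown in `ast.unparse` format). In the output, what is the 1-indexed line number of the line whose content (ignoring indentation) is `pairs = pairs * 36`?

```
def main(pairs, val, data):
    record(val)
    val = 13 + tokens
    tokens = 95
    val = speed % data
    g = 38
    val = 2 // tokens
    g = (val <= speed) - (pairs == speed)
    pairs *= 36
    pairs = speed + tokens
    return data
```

8

Transformed code:
def main(pairs, val, data):
    record(val)
    val = 13 + 95
    val = speed % data
    g = 38
    val = 2 // 95
    g = (val <= speed) - (pairs == speed)
    pairs = pairs * 36
    pairs = speed + 95
    return data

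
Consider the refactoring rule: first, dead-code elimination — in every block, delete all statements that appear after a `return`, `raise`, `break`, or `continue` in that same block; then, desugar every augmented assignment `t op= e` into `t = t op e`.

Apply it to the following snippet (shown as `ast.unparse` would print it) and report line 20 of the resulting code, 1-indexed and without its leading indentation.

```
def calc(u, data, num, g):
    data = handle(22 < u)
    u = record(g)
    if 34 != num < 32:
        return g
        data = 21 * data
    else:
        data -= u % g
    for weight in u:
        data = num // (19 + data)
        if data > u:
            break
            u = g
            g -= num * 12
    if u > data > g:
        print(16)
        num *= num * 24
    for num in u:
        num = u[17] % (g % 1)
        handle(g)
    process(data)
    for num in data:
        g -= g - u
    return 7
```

Transformed code:
def calc(u, data, num, g):
    data = handle(22 < u)
    u = record(g)
    if 34 != num < 32:
        return g
    else:
        data = data - u % g
    for weight in u:
        data = num // (19 + data)
        if data > u:
            break
    if u > data > g:
        print(16)
        num = num * (num * 24)
    for num in u:
        num = u[17] % (g % 1)
        handle(g)
    process(data)
    for num in data:
        g = g - (g - u)
    return 7

g = g - (g - u)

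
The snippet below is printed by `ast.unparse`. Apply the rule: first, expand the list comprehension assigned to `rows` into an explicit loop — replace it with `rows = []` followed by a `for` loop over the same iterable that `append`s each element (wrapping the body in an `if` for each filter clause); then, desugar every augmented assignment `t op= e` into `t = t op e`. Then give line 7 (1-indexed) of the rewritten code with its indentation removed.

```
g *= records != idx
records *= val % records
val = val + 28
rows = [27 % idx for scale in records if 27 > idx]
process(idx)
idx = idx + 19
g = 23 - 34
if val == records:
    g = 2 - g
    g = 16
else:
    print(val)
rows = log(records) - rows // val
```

rows.append(27 % idx)

Transformed code:
g = g * (records != idx)
records = records * (val % records)
val = val + 28
rows = []
for scale in records:
    if 27 > idx:
        rows.append(27 % idx)
process(idx)
idx = idx + 19
g = 23 - 34
if val == records:
    g = 2 - g
    g = 16
else:
    print(val)
rows = log(records) - rows // val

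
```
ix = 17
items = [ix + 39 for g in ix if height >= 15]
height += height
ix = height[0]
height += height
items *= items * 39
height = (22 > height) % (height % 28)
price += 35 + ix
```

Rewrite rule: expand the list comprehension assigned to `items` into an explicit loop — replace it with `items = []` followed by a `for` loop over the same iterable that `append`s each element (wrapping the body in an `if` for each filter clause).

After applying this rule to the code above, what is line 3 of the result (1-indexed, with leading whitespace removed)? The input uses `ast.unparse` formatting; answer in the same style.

Transformed code:
ix = 17
items = []
for g in ix:
    if height >= 15:
        items.append(ix + 39)
height += height
ix = height[0]
height += height
items *= items * 39
height = (22 > height) % (height % 28)
price += 35 + ix

for g in ix:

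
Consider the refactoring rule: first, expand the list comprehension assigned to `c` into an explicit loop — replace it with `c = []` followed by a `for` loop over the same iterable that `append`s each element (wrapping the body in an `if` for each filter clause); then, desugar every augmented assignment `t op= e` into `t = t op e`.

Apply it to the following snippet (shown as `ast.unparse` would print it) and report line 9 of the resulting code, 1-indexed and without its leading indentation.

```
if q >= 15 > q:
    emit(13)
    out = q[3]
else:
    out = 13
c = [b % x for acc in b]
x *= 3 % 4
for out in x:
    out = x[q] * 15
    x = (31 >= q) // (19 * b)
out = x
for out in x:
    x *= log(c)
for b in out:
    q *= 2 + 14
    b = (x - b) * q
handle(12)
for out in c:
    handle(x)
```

x = x * (3 % 4)

Transformed code:
if q >= 15 > q:
    emit(13)
    out = q[3]
else:
    out = 13
c = []
for acc in b:
    c.append(b % x)
x = x * (3 % 4)
for out in x:
    out = x[q] * 15
    x = (31 >= q) // (19 * b)
out = x
for out in x:
    x = x * log(c)
for b in out:
    q = q * (2 + 14)
    b = (x - b) * q
handle(12)
for out in c:
    handle(x)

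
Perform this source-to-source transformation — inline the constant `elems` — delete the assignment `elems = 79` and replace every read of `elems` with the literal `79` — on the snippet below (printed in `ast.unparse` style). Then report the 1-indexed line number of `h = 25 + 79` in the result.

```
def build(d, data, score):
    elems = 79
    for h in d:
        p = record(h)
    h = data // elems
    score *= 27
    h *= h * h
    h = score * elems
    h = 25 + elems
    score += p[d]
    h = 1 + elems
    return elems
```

8

Transformed code:
def build(d, data, score):
    for h in d:
        p = record(h)
    h = data // 79
    score *= 27
    h *= h * h
    h = score * 79
    h = 25 + 79
    score += p[d]
    h = 1 + 79
    return 79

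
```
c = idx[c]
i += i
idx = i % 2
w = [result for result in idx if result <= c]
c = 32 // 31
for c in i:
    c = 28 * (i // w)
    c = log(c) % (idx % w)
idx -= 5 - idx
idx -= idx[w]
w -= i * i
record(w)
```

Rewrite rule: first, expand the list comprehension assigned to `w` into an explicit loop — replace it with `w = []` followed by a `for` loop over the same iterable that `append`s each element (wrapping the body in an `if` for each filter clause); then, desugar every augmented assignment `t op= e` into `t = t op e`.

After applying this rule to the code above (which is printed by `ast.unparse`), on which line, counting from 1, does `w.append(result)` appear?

Transformed code:
c = idx[c]
i = i + i
idx = i % 2
w = []
for result in idx:
    if result <= c:
        w.append(result)
c = 32 // 31
for c in i:
    c = 28 * (i // w)
    c = log(c) % (idx % w)
idx = idx - (5 - idx)
idx = idx - idx[w]
w = w - i * i
record(w)

7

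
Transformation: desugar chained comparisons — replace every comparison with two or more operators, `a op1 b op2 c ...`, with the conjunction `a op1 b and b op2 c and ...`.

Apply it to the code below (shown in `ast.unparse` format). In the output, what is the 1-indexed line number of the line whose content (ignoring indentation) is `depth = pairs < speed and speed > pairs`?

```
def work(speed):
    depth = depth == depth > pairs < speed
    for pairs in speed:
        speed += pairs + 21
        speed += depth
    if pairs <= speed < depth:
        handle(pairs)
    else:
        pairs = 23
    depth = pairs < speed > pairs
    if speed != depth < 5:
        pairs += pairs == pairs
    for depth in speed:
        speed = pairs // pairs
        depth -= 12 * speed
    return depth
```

Transformed code:
def work(speed):
    depth = depth == depth and depth > pairs and (pairs < speed)
    for pairs in speed:
        speed += pairs + 21
        speed += depth
    if pairs <= speed and speed < depth:
        handle(pairs)
    else:
        pairs = 23
    depth = pairs < speed and speed > pairs
    if speed != depth and depth < 5:
        pairs += pairs == pairs
    for depth in speed:
        speed = pairs // pairs
        depth -= 12 * speed
    return depth

10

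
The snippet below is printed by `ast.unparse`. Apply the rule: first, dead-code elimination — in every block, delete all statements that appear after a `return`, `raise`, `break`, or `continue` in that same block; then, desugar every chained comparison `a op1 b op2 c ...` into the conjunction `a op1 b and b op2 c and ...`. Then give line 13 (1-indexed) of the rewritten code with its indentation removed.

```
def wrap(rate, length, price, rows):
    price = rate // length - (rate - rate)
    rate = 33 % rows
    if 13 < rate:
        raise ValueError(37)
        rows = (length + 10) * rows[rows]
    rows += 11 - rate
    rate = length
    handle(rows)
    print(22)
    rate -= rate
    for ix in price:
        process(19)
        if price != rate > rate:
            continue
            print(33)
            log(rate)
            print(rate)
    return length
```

if price != rate and rate > rate:

Transformed code:
def wrap(rate, length, price, rows):
    price = rate // length - (rate - rate)
    rate = 33 % rows
    if 13 < rate:
        raise ValueError(37)
    rows += 11 - rate
    rate = length
    handle(rows)
    print(22)
    rate -= rate
    for ix in price:
        process(19)
        if price != rate and rate > rate:
            continue
    return length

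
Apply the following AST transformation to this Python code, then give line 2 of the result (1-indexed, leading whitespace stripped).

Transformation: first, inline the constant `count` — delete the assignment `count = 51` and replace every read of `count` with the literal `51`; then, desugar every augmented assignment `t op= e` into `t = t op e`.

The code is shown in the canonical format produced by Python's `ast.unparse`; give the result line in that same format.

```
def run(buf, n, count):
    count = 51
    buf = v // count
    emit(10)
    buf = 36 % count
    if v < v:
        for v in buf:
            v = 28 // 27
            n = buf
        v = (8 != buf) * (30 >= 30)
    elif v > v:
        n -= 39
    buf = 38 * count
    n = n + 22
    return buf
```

Transformed code:
def run(buf, n, count):
    buf = v // 51
    emit(10)
    buf = 36 % 51
    if v < v:
        for v in buf:
            v = 28 // 27
            n = buf
        v = (8 != buf) * (30 >= 30)
    elif v > v:
        n = n - 39
    buf = 38 * 51
    n = n + 22
    return buf

buf = v // 51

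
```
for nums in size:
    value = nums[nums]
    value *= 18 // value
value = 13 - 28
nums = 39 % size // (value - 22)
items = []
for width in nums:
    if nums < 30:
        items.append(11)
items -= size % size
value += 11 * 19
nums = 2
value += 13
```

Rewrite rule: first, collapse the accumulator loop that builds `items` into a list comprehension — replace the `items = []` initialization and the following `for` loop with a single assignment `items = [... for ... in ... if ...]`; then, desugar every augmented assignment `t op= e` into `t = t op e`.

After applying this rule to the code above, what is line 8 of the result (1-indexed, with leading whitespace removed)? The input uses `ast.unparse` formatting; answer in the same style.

value = value + 11 * 19

Transformed code:
for nums in size:
    value = nums[nums]
    value = value * (18 // value)
value = 13 - 28
nums = 39 % size // (value - 22)
items = [11 for width in nums if nums < 30]
items = items - size % size
value = value + 11 * 19
nums = 2
value = value + 13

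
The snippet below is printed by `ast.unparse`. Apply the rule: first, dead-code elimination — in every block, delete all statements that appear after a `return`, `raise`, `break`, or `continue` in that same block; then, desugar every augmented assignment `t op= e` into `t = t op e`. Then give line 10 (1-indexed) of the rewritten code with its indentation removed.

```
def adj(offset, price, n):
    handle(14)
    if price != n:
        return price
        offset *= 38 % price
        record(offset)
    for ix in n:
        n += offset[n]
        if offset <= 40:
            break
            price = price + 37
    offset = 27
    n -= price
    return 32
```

Transformed code:
def adj(offset, price, n):
    handle(14)
    if price != n:
        return price
    for ix in n:
        n = n + offset[n]
        if offset <= 40:
            break
    offset = 27
    n = n - price
    return 32

n = n - price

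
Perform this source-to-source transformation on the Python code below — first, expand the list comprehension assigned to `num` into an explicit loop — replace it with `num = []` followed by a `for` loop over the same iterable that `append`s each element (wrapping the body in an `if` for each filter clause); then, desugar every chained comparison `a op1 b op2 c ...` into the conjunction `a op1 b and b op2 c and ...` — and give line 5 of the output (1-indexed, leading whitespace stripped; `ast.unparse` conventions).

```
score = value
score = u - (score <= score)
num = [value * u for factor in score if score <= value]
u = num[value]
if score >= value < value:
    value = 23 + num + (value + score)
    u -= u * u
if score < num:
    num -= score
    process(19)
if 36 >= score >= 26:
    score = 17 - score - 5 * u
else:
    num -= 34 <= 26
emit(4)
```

Transformed code:
score = value
score = u - (score <= score)
num = []
for factor in score:
    if score <= value:
        num.append(value * u)
u = num[value]
if score >= value and value < value:
    value = 23 + num + (value + score)
    u -= u * u
if score < num:
    num -= score
    process(19)
if 36 >= score and score >= 26:
    score = 17 - score - 5 * u
else:
    num -= 34 <= 26
emit(4)

if score <= value:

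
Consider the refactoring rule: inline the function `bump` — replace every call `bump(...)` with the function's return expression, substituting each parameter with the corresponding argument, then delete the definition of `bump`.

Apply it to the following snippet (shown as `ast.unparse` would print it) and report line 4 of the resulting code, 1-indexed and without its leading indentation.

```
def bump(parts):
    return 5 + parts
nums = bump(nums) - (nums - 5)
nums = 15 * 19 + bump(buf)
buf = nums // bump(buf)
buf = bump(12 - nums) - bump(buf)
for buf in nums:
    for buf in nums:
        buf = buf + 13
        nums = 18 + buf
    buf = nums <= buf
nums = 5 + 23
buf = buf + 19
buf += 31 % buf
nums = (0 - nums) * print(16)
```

buf = 5 + (12 - nums) - (5 + buf)

Transformed code:
nums = 5 + nums - (nums - 5)
nums = 15 * 19 + (5 + buf)
buf = nums // (5 + buf)
buf = 5 + (12 - nums) - (5 + buf)
for buf in nums:
    for buf in nums:
        buf = buf + 13
        nums = 18 + buf
    buf = nums <= buf
nums = 5 + 23
buf = buf + 19
buf += 31 % buf
nums = (0 - nums) * print(16)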